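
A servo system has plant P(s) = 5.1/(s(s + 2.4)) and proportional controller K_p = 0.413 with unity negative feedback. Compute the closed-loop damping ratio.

1 + K_p·P(s) = 0 gives s² + 2.4s + 2.106 = 0.
Matching s² + 2ζω_n s + ω_n²: ω_n = √2.106 = 1.451 rad/s and 2ζω_n = 2.4, so ζ = 2.4/(2·1.451) = 0.827.

ζ = 0.827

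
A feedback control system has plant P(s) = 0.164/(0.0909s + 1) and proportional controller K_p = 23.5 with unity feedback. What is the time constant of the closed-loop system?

Closed loop: T(s) = K_p·P/(1+K_p·P) = 3.854/(0.0909s + 1 + 3.854), with pole at s = −(1 + 3.854)/0.0909 = −53.4.
Closed-loop time constant τ = 1/53.4 = 0.0187 s.

τ = 0.0187 s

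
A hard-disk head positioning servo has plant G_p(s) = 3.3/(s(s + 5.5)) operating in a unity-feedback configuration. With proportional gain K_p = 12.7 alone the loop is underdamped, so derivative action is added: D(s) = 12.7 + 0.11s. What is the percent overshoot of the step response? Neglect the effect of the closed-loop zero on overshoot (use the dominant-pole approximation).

Forward path: (12.7 + 0.11s)·3.3/(s(s+5.5)). The closed-loop characteristic equation is s² + (5.5 + 3.3·0.11)s + 3.3·12.7 = 0.
That is s² + 5.863s + 41.91 = 0, so ω_n = 6.474 rad/s and ζ = 5.863/(2·6.474) = 0.4528.
%OS = 100·exp(−πζ/√(1−ζ²)) = 20.3%.

20.3%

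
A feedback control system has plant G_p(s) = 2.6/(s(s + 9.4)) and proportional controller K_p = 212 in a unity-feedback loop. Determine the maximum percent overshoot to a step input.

The closed-loop denominator s² + 9.4s + 551.2 gives ω_n = √551.2 = 23.48 and ζ = 9.4/(2ω_n) = 0.2002.
%OS = 100·exp(−πζ/√(1−ζ²)) = 100·exp(−π·0.2002/√0.9599) = 52.6%.

52.6%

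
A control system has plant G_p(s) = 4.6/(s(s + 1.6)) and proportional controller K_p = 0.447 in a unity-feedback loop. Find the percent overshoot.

The closed-loop denominator s² + 1.6s + 2.056 gives ω_n = √2.056 = 1.434 and ζ = 1.6/(2ω_n) = 0.5579.
%OS = 100·exp(−πζ/√(1−ζ²)) = 100·exp(−π·0.5579/√0.6887) = 12.1%.

12.1%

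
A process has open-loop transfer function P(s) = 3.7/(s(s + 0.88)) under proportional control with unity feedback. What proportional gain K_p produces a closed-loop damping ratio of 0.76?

Closed-loop characteristic equation: s² + 0.88s + K_p·3.7 = 0.
So ω_n = √(3.7K_p) and 2ζω_n = 0.88, giving ζ = 0.88/(2√(3.7K_p)).
Setting ζ = 0.76: √(3.7K_p) = 0.88/(2·0.76) = 0.5789, so K_p = 0.3352/3.7 = 0.0906.

K_p = 0.0906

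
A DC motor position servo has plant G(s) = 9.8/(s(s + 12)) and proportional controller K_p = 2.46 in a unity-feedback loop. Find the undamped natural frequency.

ω_n = 4.91 rad/s

The closed-loop denominator is s(s+12) + 2.46·9.8 = s² + 12s + 24.11.
Matching s² + 2ζω_n s + ω_n²: ω_n = √24.11 = 4.91 rad/s and 2ζω_n = 12, so ζ = 12/(2·4.91) = 1.22.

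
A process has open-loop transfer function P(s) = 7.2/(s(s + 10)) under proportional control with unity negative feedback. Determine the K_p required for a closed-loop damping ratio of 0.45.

Closed-loop characteristic equation: s² + 10s + K_p·7.2 = 0.
So ω_n = √(7.2K_p) and 2ζω_n = 10, giving ζ = 10/(2√(7.2K_p)).
Setting ζ = 0.45: √(7.2K_p) = 10/(2·0.45) = 11.11, so K_p = 123.5/7.2 = 17.1.

K_p = 17.1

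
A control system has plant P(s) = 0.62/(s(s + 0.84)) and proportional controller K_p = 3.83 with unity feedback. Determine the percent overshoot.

41.1%

Closed-loop characteristic equation: s² + 0.84s + 2.375 = 0, so ω_n = 1.541 rad/s and ζ = 0.84/(2·1.541) = 0.2726.
%OS = 100·exp(−πζ/√(1−ζ²)) = 100·exp(−π·0.2726/√0.9257) = 41.1%.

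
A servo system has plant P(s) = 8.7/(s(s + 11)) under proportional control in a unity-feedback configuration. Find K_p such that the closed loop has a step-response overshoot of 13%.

K_p = 11.7

From %OS = 100·exp(−πζ/√(1−ζ²)) = 13%, ζ = −ln(0.13)/√(π²+ln²(0.13)) = 0.5446.
Characteristic equation s² + 11s + 8.7K_p = 0 gives ζ = 11/(2√(8.7K_p)).
Setting ζ = 0.5446: √(8.7K_p) = 11/(2·0.5446) = 10.1, so K_p = 102/8.7 = 11.7.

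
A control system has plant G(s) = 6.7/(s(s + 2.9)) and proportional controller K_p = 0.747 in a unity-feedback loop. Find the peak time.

T_p = 1.84 s

Closed-loop characteristic equation: s² + 2.9s + 5.005 = 0, so ω_n = 2.237 rad/s and ζ = 2.9/(2·2.237) = 0.6481.
Damped frequency ω_d = ω_n√(1−ζ²) = 1.704 rad/s, so peak time T_p = π/ω_d = 1.84 s.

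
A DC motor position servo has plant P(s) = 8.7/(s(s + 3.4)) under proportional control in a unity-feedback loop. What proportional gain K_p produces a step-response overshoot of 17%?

K_p = 1.38

From %OS = 100·exp(−πζ/√(1−ζ²)) = 17%, ζ = −ln(0.17)/√(π²+ln²(0.17)) = 0.4913.
Characteristic equation s² + 3.4s + 8.7K_p = 0 gives ζ = 3.4/(2√(8.7K_p)).
Setting ζ = 0.4913: √(8.7K_p) = 3.4/(2·0.4913) = 3.46, so K_p = 11.97/8.7 = 1.38.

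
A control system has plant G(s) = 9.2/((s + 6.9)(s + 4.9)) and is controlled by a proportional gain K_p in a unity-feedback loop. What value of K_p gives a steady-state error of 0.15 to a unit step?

K_p = 20.8

The loop is type 0, so e_ss(step) = 1/(1 + K_pos) with K_pos = K_p·G(0).
G(0) = 0.2721. Require 1/(1 + K_p·0.2721) = 0.15, so 1 + 0.2721·K_p = 6.667.
K_p = (6.667 − 1)/0.2721 = 20.8.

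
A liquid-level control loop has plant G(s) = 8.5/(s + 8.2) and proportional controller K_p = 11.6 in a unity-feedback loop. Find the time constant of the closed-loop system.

Closed-loop transfer function: T(s) = K_p·G(s)/(1 + K_p·G(s)) = 98.6/(s + 8.2 + 98.6) = 98.6/(s + 106.8).
Time constant τ = 1/106.8 = 0.00936 s.

τ = 0.00936 s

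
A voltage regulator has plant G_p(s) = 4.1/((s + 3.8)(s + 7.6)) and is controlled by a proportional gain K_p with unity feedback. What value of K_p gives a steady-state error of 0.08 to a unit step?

For a type-0 loop with proportional control, e_ss = 1/(1 + K_p·G_p(0)).
G_p(0) = 0.142. Require 1/(1 + K_p·0.142) = 0.08, so 1 + 0.142·K_p = 12.5.
K_p = (12.5 − 1)/0.142 = 81.

K_p = 81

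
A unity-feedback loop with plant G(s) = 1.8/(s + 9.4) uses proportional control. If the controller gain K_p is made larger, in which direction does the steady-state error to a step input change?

decrease

The position error constant K_pos = K_p·G(0) grows with K_p, and e_ss = 1/(1+K_pos) falls.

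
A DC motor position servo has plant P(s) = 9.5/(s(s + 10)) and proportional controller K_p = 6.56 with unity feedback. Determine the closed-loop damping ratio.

ζ = 0.633

With unity feedback the closed-loop characteristic equation is s² + 10s + 6.56·9.5 = s² + 10s + 62.32 = 0.
Matching s² + 2ζω_n s + ω_n²: ω_n = √62.32 = 7.894 rad/s and 2ζω_n = 10, so ζ = 10/(2·7.894) = 0.633.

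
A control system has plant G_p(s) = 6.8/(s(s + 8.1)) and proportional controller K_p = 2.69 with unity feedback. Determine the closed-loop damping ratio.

The closed-loop denominator is s(s+8.1) + 2.69·6.8 = s² + 8.1s + 18.29.
Matching s² + 2ζω_n s + ω_n²: ω_n = √18.29 = 4.277 rad/s and 2ζω_n = 8.1, so ζ = 8.1/(2·4.277) = 0.947.

ζ = 0.947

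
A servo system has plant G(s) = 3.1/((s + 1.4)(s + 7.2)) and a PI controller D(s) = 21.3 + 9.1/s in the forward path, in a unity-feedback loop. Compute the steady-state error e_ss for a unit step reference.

0

The open loop D(s)G(s) has a pole at the origin (type 1), so the static position error constant is infinite and e_ss = 1/(1+∞) = 0.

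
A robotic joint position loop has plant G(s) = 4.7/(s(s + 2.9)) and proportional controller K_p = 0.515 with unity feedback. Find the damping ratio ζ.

ζ = 0.932

The closed-loop denominator is s(s+2.9) + 0.515·4.7 = s² + 2.9s + 2.421.
Matching s² + 2ζω_n s + ω_n²: ω_n = √2.421 = 1.556 rad/s and 2ζω_n = 2.9, so ζ = 2.9/(2·1.556) = 0.932.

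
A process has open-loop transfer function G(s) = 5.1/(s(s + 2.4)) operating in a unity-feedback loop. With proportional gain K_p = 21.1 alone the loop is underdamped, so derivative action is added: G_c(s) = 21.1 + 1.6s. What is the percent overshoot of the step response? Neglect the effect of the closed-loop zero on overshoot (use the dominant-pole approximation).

15.6%

Forward path: (21.1 + 1.6s)·5.1/(s(s+2.4)). The closed-loop characteristic equation is s² + (2.4 + 5.1·1.6)s + 5.1·21.1 = 0.
That is s² + 10.56s + 107.6 = 0, so ω_n = 10.37 rad/s and ζ = 10.56/(2·10.37) = 0.509.
%OS = 100·exp(−πζ/√(1−ζ²)) = 15.6%.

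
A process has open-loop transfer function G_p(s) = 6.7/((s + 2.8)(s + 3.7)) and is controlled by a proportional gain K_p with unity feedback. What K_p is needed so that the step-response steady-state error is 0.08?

The loop is type 0, so e_ss(step) = 1/(1 + K_pos) with K_pos = K_p·G_p(0).
G_p(0) = 0.6467. Require 1/(1 + K_p·0.6467) = 0.08, so 1 + 0.6467·K_p = 12.5.
K_p = (12.5 − 1)/0.6467 = 17.8.

K_p = 17.8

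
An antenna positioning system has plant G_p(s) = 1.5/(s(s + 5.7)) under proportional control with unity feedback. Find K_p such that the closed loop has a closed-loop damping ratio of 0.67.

Closed-loop characteristic equation: s² + 5.7s + K_p·1.5 = 0.
So ω_n = √(1.5K_p) and 2ζω_n = 5.7, giving ζ = 5.7/(2√(1.5K_p)).
Setting ζ = 0.67: √(1.5K_p) = 5.7/(2·0.67) = 4.254, so K_p = 18.09/1.5 = 12.1.

K_p = 12.1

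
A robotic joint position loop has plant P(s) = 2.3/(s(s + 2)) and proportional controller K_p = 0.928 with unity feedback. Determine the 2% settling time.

T_s ≈ 4 s

Closed-loop characteristic equation: s² + 2s + 2.134 = 0, so ω_n = 1.461 rad/s and ζ = 2/(2·1.461) = 0.6845.
2% settling time T_s ≈ 4/(ζω_n) = 4/1 = 4 s.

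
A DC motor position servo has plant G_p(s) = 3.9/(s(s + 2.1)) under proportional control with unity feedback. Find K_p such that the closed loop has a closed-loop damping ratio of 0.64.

K_p = 0.69

Closed-loop characteristic equation: s² + 2.1s + K_p·3.9 = 0.
So ω_n = √(3.9K_p) and 2ζω_n = 2.1, giving ζ = 2.1/(2√(3.9K_p)).
Setting ζ = 0.64: √(3.9K_p) = 2.1/(2·0.64) = 1.641, so K_p = 2.692/3.9 = 0.69.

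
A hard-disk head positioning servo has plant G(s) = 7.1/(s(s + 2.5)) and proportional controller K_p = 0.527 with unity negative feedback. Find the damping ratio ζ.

ζ = 0.646

The closed-loop denominator is s(s+2.5) + 0.527·7.1 = s² + 2.5s + 3.742.
Matching s² + 2ζω_n s + ω_n²: ω_n = √3.742 = 1.934 rad/s and 2ζω_n = 2.5, so ζ = 2.5/(2·1.934) = 0.646.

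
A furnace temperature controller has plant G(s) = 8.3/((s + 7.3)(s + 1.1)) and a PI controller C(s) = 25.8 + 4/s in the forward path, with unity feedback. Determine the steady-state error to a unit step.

0

The open loop C(s)G(s) has a pole at the origin (type 1), so the static position error constant is infinite and e_ss = 1/(1+∞) = 0.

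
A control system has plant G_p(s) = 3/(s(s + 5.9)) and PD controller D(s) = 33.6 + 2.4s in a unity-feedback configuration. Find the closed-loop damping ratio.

Forward path: (33.6 + 2.4s)·3/(s(s+5.9)). The closed-loop characteristic equation is s² + (5.9 + 3·2.4)s + 3·33.6 = 0.
That is s² + 13.1s + 100.8 = 0, so ω_n = 10.04 rad/s and ζ = 13.1/(2·10.04) = 0.6524.

ζ = 0.652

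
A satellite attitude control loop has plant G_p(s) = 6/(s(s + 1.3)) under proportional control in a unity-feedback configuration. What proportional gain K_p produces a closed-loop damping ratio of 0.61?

Closed-loop characteristic equation: s² + 1.3s + K_p·6 = 0.
So ω_n = √(6K_p) and 2ζω_n = 1.3, giving ζ = 1.3/(2√(6K_p)).
Setting ζ = 0.61: √(6K_p) = 1.3/(2·0.61) = 1.066, so K_p = 1.135/6 = 0.189.

K_p = 0.189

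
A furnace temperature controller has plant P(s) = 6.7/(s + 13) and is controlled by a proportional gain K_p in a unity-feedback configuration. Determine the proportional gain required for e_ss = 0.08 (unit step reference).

For a type-0 loop with proportional control, e_ss = 1/(1 + K_p·P(0)).
P(0) = 0.5154. Require 1/(1 + K_p·0.5154) = 0.08, so 1 + 0.5154·K_p = 12.5.
K_p = (12.5 − 1)/0.5154 = 22.3.

K_p = 22.3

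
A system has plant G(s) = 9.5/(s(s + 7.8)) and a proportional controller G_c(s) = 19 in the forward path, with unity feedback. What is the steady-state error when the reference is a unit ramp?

The loop has one pole at the origin (type 1). Velocity error constant K_v = lim_{s→0} s·G_c(s)G(s) = 19·9.5/7.8 = 23.14.
Steady-state error to a unit ramp: e_ss = 1/K_v = 0.0432.

0.0432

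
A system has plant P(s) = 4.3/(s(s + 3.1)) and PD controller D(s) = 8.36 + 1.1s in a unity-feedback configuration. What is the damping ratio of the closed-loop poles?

ζ = 0.653

Forward path: (8.36 + 1.1s)·4.3/(s(s+3.1)). The closed-loop characteristic equation is s² + (3.1 + 4.3·1.1)s + 4.3·8.36 = 0.
That is s² + 7.83s + 35.95 = 0, so ω_n = 5.996 rad/s and ζ = 7.83/(2·5.996) = 0.653.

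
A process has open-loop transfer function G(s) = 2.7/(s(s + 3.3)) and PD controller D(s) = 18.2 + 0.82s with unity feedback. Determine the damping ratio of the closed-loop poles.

ζ = 0.393

Forward path: (18.2 + 0.82s)·2.7/(s(s+3.3)). The closed-loop characteristic equation is s² + (3.3 + 2.7·0.82)s + 2.7·18.2 = 0.
That is s² + 5.514s + 49.14 = 0, so ω_n = 7.01 rad/s and ζ = 5.514/(2·7.01) = 0.3933.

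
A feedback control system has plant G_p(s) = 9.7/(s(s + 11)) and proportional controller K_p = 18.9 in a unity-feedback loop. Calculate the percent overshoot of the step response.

24.7%

The closed-loop denominator s² + 11s + 183.3 gives ω_n = √183.3 = 13.54 and ζ = 11/(2ω_n) = 0.4062.
%OS = 100·exp(−πζ/√(1−ζ²)) = 100·exp(−π·0.4062/√0.835) = 24.7%.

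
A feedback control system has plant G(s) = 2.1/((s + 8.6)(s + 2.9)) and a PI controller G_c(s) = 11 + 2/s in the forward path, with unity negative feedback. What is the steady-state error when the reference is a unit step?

0

The open loop G_c(s)G(s) has a pole at the origin (type 1), so the static position error constant is infinite and e_ss = 1/(1+∞) = 0.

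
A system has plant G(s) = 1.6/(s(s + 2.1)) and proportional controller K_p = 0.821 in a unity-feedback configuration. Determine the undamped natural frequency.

With unity feedback the closed-loop characteristic equation is s² + 2.1s + 0.821·1.6 = s² + 2.1s + 1.314 = 0.
So ω_n² = 1.314 ⇒ ω_n = 1.146 rad/s, and ζ = 2.1/(2ω_n) = 0.916.

ω_n = 1.15 rad/s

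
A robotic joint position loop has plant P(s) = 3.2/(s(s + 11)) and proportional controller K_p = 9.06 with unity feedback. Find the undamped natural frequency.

With unity feedback the closed-loop characteristic equation is s² + 11s + 9.06·3.2 = s² + 11s + 28.99 = 0.
Matching s² + 2ζω_n s + ω_n²: ω_n = √28.99 = 5.384 rad/s and 2ζω_n = 11, so ζ = 11/(2·5.384) = 1.02.

ω_n = 5.38 rad/s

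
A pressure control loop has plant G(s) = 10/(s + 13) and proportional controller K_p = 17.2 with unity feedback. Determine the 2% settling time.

Closed-loop transfer function: T(s) = K_p·G(s)/(1 + K_p·G(s)) = 172/(s + 13 + 172) = 172/(s + 185).
Time constant τ = 1/185 = 0.005405 s, so the 2% settling time is about 4τ = 0.0216 s.

T_s ≈ 0.0216 s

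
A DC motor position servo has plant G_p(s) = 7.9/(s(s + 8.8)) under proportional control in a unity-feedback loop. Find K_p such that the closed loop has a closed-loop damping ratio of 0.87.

Closed-loop characteristic equation: s² + 8.8s + K_p·7.9 = 0.
So ω_n = √(7.9K_p) and 2ζω_n = 8.8, giving ζ = 8.8/(2√(7.9K_p)).
Setting ζ = 0.87: √(7.9K_p) = 8.8/(2·0.87) = 5.057, so K_p = 25.58/7.9 = 3.24.

K_p = 3.24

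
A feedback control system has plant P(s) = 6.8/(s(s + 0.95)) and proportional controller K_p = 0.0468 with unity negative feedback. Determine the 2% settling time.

T_s ≈ 8.42 s

Closed-loop characteristic equation: s² + 0.95s + 0.3182 = 0, so ω_n = 0.5641 rad/s and ζ = 0.95/(2·0.5641) = 0.842.
2% settling time T_s ≈ 4/(ζω_n) = 4/0.475 = 8.42 s.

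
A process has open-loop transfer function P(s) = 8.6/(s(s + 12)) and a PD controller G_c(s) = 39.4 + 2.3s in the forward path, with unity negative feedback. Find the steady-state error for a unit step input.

0

The open loop G_c(s)P(s) has a pole at the origin (type 1), so the static position error constant is infinite and e_ss = 1/(1+∞) = 0.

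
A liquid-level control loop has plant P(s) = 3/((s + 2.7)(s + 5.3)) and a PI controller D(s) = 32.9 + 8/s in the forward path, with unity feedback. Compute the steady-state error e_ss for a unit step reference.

The open loop D(s)P(s) has a pole at the origin (type 1), so the static position error constant is infinite and e_ss = 1/(1+∞) = 0.

0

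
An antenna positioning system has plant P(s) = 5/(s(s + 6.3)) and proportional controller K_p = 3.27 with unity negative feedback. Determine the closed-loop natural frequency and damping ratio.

The closed-loop denominator is s(s+6.3) + 3.27·5 = s² + 6.3s + 16.35.
So ω_n² = 16.35 ⇒ ω_n = 4.044 rad/s, and ζ = 6.3/(2ω_n) = 0.779.

ω_n = 4.04 rad/s, ζ = 0.779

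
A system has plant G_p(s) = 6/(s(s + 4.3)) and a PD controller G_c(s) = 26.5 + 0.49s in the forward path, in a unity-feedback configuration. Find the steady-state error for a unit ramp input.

0.027

The loop has one pole at the origin (type 1). Velocity error constant K_v = lim_{s→0} s·G_c(s)G_p(s) = 26.5·6/4.3 = 36.98.
Steady-state error to a unit ramp: e_ss = 1/K_v = 0.027.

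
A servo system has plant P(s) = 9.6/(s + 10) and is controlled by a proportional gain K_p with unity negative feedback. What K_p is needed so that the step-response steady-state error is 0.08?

The loop is type 0, so e_ss(step) = 1/(1 + K_pos) with K_pos = K_p·P(0).
P(0) = 0.96. Require 1/(1 + K_p·0.96) = 0.08, so 1 + 0.96·K_p = 12.5.
K_p = (12.5 − 1)/0.96 = 12.

K_p = 12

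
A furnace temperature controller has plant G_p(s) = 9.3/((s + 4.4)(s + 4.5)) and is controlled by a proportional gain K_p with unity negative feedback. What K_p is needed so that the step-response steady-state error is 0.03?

For a type-0 loop with proportional control, e_ss = 1/(1 + K_p·G_p(0)).
G_p(0) = 0.4697. Require 1/(1 + K_p·0.4697) = 0.03, so 1 + 0.4697·K_p = 33.33.
K_p = (33.33 − 1)/0.4697 = 68.8.

K_p = 68.8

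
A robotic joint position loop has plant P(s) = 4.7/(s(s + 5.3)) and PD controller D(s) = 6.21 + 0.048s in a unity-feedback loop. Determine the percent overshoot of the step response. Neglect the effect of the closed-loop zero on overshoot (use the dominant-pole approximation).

Forward path: (6.21 + 0.048s)·4.7/(s(s+5.3)). The closed-loop characteristic equation is s² + (5.3 + 4.7·0.048)s + 4.7·6.21 = 0.
That is s² + 5.526s + 29.19 = 0, so ω_n = 5.402 rad/s and ζ = 5.526/(2·5.402) = 0.5114.
%OS = 100·exp(−πζ/√(1−ζ²)) = 15.4%.

15.4%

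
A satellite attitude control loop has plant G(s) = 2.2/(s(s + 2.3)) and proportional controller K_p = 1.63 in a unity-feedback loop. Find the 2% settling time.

From 1 + K_pG(s) = 0: s² + 2.3s + 3.586 = 0 ⇒ ω_n = 1.894, ζ = 0.6073.
2% settling time T_s ≈ 4/(ζω_n) = 4/1.15 = 3.48 s.

T_s ≈ 3.48 s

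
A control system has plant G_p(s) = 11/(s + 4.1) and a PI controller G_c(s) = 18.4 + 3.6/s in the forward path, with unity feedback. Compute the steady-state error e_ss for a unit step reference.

The open loop G_c(s)G_p(s) has a pole at the origin (type 1), so the static position error constant is infinite and e_ss = 1/(1+∞) = 0.

0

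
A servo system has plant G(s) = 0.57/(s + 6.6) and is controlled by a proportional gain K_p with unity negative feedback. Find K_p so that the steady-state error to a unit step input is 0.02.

K_p = 567

For a type-0 loop with proportional control, e_ss = 1/(1 + K_p·G(0)).
G(0) = 0.08636. Require 1/(1 + K_p·0.08636) = 0.02, so 1 + 0.08636·K_p = 50.
K_p = (50 − 1)/0.08636 = 567.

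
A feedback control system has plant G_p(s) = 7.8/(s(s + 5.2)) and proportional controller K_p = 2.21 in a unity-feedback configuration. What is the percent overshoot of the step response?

8.02%

The closed-loop denominator s² + 5.2s + 17.24 gives ω_n = √17.24 = 4.152 and ζ = 5.2/(2ω_n) = 0.6262.
%OS = 100·exp(−πζ/√(1−ζ²)) = 100·exp(−π·0.6262/√0.6078) = 8.02%.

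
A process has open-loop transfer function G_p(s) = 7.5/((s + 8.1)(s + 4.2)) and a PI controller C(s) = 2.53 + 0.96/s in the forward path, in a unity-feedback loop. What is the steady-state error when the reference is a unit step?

The open loop C(s)G_p(s) has a pole at the origin (type 1), so the static position error constant is infinite and e_ss = 1/(1+∞) = 0.

0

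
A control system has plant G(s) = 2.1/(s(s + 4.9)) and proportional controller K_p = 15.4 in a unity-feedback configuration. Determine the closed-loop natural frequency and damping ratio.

With unity feedback the closed-loop characteristic equation is s² + 4.9s + 15.4·2.1 = s² + 4.9s + 32.34 = 0.
Matching s² + 2ζω_n s + ω_n²: ω_n = √32.34 = 5.687 rad/s and 2ζω_n = 4.9, so ζ = 4.9/(2·5.687) = 0.431.

ω_n = 5.69 rad/s, ζ = 0.431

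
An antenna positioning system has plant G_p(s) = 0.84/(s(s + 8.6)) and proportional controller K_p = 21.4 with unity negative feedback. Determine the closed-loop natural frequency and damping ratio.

ω_n = 4.24 rad/s, ζ = 1.01

The closed-loop denominator is s(s+8.6) + 21.4·0.84 = s² + 8.6s + 17.98.
Matching s² + 2ζω_n s + ω_n²: ω_n = √17.98 = 4.24 rad/s and 2ζω_n = 8.6, so ζ = 8.6/(2·4.24) = 1.01.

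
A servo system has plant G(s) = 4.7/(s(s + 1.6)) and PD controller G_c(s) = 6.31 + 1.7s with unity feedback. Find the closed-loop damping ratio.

ζ = 0.88

Forward path: (6.31 + 1.7s)·4.7/(s(s+1.6)). The closed-loop characteristic equation is s² + (1.6 + 4.7·1.7)s + 4.7·6.31 = 0.
That is s² + 9.59s + 29.66 = 0, so ω_n = 5.446 rad/s and ζ = 9.59/(2·5.446) = 0.8805.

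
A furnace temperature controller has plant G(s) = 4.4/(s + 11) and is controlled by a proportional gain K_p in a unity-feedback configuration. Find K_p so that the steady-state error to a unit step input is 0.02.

K_p = 122

For a type-0 loop with proportional control, e_ss = 1/(1 + K_p·G(0)).
G(0) = 0.4. Require 1/(1 + K_p·0.4) = 0.02, so 1 + 0.4·K_p = 50.
K_p = (50 − 1)/0.4 = 122.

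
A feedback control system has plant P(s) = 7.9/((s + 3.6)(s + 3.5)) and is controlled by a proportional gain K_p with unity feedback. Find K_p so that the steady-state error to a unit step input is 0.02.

K_p = 78.2

For a type-0 loop with proportional control, e_ss = 1/(1 + K_p·P(0)).
P(0) = 0.627. Require 1/(1 + K_p·0.627) = 0.02, so 1 + 0.627·K_p = 50.
K_p = (50 − 1)/0.627 = 78.2.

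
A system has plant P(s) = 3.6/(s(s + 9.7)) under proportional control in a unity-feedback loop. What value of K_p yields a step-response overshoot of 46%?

K_p = 113

From %OS = 100·exp(−πζ/√(1−ζ²)) = 46%, ζ = −ln(0.46)/√(π²+ln²(0.46)) = 0.24.
Characteristic equation s² + 9.7s + 3.6K_p = 0 gives ζ = 9.7/(2√(3.6K_p)).
Setting ζ = 0.24: √(3.6K_p) = 9.7/(2·0.24) = 20.21, so K_p = 408.5/3.6 = 113.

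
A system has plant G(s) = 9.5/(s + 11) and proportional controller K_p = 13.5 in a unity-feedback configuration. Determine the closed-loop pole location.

Closed-loop transfer function: T(s) = K_p·G(s)/(1 + K_p·G(s)) = 128.2/(s + 11 + 128.2) = 128.2/(s + 139.2).
The closed-loop pole is at s = −139.2.

s = -139.2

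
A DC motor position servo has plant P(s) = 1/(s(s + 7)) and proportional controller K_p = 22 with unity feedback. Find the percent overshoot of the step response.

The closed-loop denominator s² + 7s + 22 gives ω_n = √22 = 4.69 and ζ = 7/(2ω_n) = 0.7462.
%OS = 100·exp(−πζ/√(1−ζ²)) = 100·exp(−π·0.7462/√0.4432) = 2.96%.

2.96%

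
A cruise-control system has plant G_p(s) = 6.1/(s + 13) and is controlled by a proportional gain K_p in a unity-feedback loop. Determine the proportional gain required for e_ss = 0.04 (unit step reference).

For a type-0 loop with proportional control, e_ss = 1/(1 + K_p·G_p(0)).
G_p(0) = 0.4692. Require 1/(1 + K_p·0.4692) = 0.04, so 1 + 0.4692·K_p = 25.
K_p = (25 − 1)/0.4692 = 51.1.

K_p = 51.1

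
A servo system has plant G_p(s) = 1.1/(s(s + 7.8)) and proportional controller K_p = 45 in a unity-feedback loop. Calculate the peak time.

The closed-loop denominator s² + 7.8s + 49.5 gives ω_n = √49.5 = 7.036 and ζ = 7.8/(2ω_n) = 0.5543.
Damped frequency ω_d = ω_n√(1−ζ²) = 5.856 rad/s, so peak time T_p = π/ω_d = 0.536 s.

T_p = 0.536 s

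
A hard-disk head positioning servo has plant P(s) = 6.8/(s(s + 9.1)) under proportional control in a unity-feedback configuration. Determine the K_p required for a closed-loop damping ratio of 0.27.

Closed-loop characteristic equation: s² + 9.1s + K_p·6.8 = 0.
So ω_n = √(6.8K_p) and 2ζω_n = 9.1, giving ζ = 9.1/(2√(6.8K_p)).
Setting ζ = 0.27: √(6.8K_p) = 9.1/(2·0.27) = 16.85, so K_p = 284/6.8 = 41.8.

K_p = 41.8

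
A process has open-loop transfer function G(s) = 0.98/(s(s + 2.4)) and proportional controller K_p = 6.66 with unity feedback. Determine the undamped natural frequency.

ω_n = 2.55 rad/s

1 + K_p·G(s) = 0 gives s² + 2.4s + 6.527 = 0.
Matching s² + 2ζω_n s + ω_n²: ω_n = √6.527 = 2.555 rad/s and 2ζω_n = 2.4, so ζ = 2.4/(2·2.555) = 0.47.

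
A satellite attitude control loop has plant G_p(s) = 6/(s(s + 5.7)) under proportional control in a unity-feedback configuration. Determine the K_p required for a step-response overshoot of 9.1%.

K_p = 3.68

From %OS = 100·exp(−πζ/√(1−ζ²)) = 9.1%, ζ = −ln(0.091)/√(π²+ln²(0.091)) = 0.6066.
Characteristic equation s² + 5.7s + 6K_p = 0 gives ζ = 5.7/(2√(6K_p)).
Setting ζ = 0.6066: √(6K_p) = 5.7/(2·0.6066) = 4.699, so K_p = 22.08/6 = 3.68.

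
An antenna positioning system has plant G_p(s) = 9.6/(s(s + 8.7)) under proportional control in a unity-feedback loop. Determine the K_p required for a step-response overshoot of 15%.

From %OS = 100·exp(−πζ/√(1−ζ²)) = 15%, ζ = −ln(0.15)/√(π²+ln²(0.15)) = 0.5169.
Characteristic equation s² + 8.7s + 9.6K_p = 0 gives ζ = 8.7/(2√(9.6K_p)).
Setting ζ = 0.5169: √(9.6K_p) = 8.7/(2·0.5169) = 8.415, so K_p = 70.81/9.6 = 7.38.

K_p = 7.38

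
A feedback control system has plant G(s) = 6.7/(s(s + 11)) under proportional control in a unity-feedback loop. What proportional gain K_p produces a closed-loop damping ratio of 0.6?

Closed-loop characteristic equation: s² + 11s + K_p·6.7 = 0.
So ω_n = √(6.7K_p) and 2ζω_n = 11, giving ζ = 11/(2√(6.7K_p)).
Setting ζ = 0.6: √(6.7K_p) = 11/(2·0.6) = 9.167, so K_p = 84.03/6.7 = 12.5.

K_p = 12.5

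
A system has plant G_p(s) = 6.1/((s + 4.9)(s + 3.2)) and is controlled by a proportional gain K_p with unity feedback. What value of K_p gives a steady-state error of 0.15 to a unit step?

K_p = 14.6

For a type-0 loop with proportional control, e_ss = 1/(1 + K_p·G_p(0)).
G_p(0) = 0.389. Require 1/(1 + K_p·0.389) = 0.15, so 1 + 0.389·K_p = 6.667.
K_p = (6.667 − 1)/0.389 = 14.6.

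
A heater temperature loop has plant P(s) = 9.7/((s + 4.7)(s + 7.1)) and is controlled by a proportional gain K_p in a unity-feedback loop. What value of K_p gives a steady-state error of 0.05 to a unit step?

Steady-state error for a unit step on this type-0 loop is 1/(1 + K_p·P(0)).
P(0) = 0.2907. Require 1/(1 + K_p·0.2907) = 0.05, so 1 + 0.2907·K_p = 20.
K_p = (20 − 1)/0.2907 = 65.4.

K_p = 65.4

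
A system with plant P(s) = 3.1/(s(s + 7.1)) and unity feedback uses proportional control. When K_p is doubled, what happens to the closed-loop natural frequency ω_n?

ω_n = √(3.1·K_p), which grows with K_p.

increase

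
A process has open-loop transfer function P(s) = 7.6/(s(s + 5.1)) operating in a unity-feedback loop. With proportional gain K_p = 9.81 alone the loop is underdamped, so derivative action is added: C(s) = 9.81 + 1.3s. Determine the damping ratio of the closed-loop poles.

ζ = 0.867

Forward path: (9.81 + 1.3s)·7.6/(s(s+5.1)). The closed-loop characteristic equation is s² + (5.1 + 7.6·1.3)s + 7.6·9.81 = 0.
That is s² + 14.98s + 74.56 = 0, so ω_n = 8.635 rad/s and ζ = 14.98/(2·8.635) = 0.8674.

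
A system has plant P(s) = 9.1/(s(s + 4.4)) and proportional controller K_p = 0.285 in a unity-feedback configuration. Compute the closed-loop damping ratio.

ζ = 1.37

1 + K_p·P(s) = 0 gives s² + 4.4s + 2.593 = 0.
Matching s² + 2ζω_n s + ω_n²: ω_n = √2.593 = 1.61 rad/s and 2ζω_n = 4.4, so ζ = 4.4/(2·1.61) = 1.37.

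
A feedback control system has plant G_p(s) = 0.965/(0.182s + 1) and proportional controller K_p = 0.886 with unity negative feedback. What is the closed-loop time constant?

τ = 0.0981 s

Closed loop: T(s) = K_p·G_p/(1+K_p·G_p) = 0.855/(0.182s + 1 + 0.855), with pole at s = −(1 + 0.855)/0.182 = −10.19.
Closed-loop time constant τ = 1/10.19 = 0.0981 s.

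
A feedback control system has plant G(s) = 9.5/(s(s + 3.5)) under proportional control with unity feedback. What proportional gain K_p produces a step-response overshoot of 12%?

K_p = 1.03

From %OS = 100·exp(−πζ/√(1−ζ²)) = 12%, ζ = −ln(0.12)/√(π²+ln²(0.12)) = 0.5594.
Characteristic equation s² + 3.5s + 9.5K_p = 0 gives ζ = 3.5/(2√(9.5K_p)).
Setting ζ = 0.5594: √(9.5K_p) = 3.5/(2·0.5594) = 3.128, so K_p = 9.786/9.5 = 1.03.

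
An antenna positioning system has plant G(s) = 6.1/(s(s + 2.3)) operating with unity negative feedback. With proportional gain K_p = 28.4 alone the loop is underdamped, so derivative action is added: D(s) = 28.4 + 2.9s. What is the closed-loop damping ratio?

ζ = 0.759

Forward path: (28.4 + 2.9s)·6.1/(s(s+2.3)). The closed-loop characteristic equation is s² + (2.3 + 6.1·2.9)s + 6.1·28.4 = 0.
That is s² + 19.99s + 173.2 = 0, so ω_n = 13.16 rad/s and ζ = 19.99/(2·13.16) = 0.7594.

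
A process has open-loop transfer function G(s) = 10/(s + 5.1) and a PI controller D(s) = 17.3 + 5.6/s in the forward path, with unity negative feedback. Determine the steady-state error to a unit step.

The open loop D(s)G(s) has a pole at the origin (type 1), so the static position error constant is infinite and e_ss = 1/(1+∞) = 0.

0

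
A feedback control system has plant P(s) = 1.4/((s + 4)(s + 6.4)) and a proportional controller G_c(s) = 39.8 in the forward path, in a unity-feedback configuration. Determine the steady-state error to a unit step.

0.315

The loop is type 0. Static position error constant K_pos = G_c(0)·P(0) = 39.8·0.05469 = 2.177.
Steady-state error to a unit step: e_ss = 1/(1+K_pos) = 1/3.177 = 0.315.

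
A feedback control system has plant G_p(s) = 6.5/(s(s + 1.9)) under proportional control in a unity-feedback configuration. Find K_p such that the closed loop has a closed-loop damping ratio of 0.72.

Closed-loop characteristic equation: s² + 1.9s + K_p·6.5 = 0.
So ω_n = √(6.5K_p) and 2ζω_n = 1.9, giving ζ = 1.9/(2√(6.5K_p)).
Setting ζ = 0.72: √(6.5K_p) = 1.9/(2·0.72) = 1.319, so K_p = 1.741/6.5 = 0.268.

K_p = 0.268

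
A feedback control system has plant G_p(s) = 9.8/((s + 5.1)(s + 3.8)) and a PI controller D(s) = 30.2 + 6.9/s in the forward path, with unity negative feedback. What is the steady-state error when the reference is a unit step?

0

The open loop D(s)G_p(s) has a pole at the origin (type 1), so the static position error constant is infinite and e_ss = 1/(1+∞) = 0.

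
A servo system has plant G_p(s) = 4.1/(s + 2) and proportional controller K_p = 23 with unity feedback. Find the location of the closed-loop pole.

Closed-loop transfer function: T(s) = K_p·G_p(s)/(1 + K_p·G_p(s)) = 94.3/(s + 2 + 94.3) = 94.3/(s + 96.3).
The closed-loop pole is at s = −96.3.

s = -96.3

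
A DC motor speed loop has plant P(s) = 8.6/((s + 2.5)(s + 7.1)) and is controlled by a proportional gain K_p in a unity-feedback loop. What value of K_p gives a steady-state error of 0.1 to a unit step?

K_p = 18.6

For a type-0 loop with proportional control, e_ss = 1/(1 + K_p·P(0)).
P(0) = 0.4845. Require 1/(1 + K_p·0.4845) = 0.1, so 1 + 0.4845·K_p = 10.
K_p = (10 − 1)/0.4845 = 18.6.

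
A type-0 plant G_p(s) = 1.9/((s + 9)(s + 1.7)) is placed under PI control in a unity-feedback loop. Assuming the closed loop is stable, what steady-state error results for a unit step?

0

The PI controller's integrator makes the forward path type 1, so e_ss to a step is zero.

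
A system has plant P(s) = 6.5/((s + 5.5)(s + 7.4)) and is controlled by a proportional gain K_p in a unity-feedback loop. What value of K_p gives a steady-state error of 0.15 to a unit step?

For a type-0 loop with proportional control, e_ss = 1/(1 + K_p·P(0)).
P(0) = 0.1597. Require 1/(1 + K_p·0.1597) = 0.15, so 1 + 0.1597·K_p = 6.667.
K_p = (6.667 − 1)/0.1597 = 35.5.

K_p = 35.5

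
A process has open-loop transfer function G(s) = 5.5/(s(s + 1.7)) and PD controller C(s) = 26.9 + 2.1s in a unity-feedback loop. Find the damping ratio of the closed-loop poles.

ζ = 0.545

Forward path: (26.9 + 2.1s)·5.5/(s(s+1.7)). The closed-loop characteristic equation is s² + (1.7 + 5.5·2.1)s + 5.5·26.9 = 0.
That is s² + 13.25s + 147.9 = 0, so ω_n = 12.16 rad/s and ζ = 13.25/(2·12.16) = 0.5447.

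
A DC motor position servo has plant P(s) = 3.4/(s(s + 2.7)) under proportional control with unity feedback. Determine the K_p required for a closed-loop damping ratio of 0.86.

Closed-loop characteristic equation: s² + 2.7s + K_p·3.4 = 0.
So ω_n = √(3.4K_p) and 2ζω_n = 2.7, giving ζ = 2.7/(2√(3.4K_p)).
Setting ζ = 0.86: √(3.4K_p) = 2.7/(2·0.86) = 1.57, so K_p = 2.464/3.4 = 0.725.

K_p = 0.725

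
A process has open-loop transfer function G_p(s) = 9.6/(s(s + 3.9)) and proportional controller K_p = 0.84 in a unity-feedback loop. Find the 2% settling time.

T_s ≈ 2.05 s

From 1 + K_pG_p(s) = 0: s² + 3.9s + 8.064 = 0 ⇒ ω_n = 2.84, ζ = 0.6867.
2% settling time T_s ≈ 4/(ζω_n) = 4/1.95 = 2.05 s.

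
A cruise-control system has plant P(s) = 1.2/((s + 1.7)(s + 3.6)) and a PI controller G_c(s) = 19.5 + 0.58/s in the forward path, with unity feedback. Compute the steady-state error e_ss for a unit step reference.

0

The open loop G_c(s)P(s) has a pole at the origin (type 1), so the static position error constant is infinite and e_ss = 1/(1+∞) = 0.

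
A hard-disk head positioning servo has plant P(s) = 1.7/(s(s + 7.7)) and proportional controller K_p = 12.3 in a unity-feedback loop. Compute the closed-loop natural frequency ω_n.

ω_n = 4.57 rad/s

1 + K_p·P(s) = 0 gives s² + 7.7s + 20.91 = 0.
Matching s² + 2ζω_n s + ω_n²: ω_n = √20.91 = 4.573 rad/s and 2ζω_n = 7.7, so ζ = 7.7/(2·4.573) = 0.842.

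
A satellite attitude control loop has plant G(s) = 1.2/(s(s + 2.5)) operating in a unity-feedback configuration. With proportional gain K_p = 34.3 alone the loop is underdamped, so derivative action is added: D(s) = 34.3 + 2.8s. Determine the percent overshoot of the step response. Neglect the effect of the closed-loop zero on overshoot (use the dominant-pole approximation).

19.9%

Forward path: (34.3 + 2.8s)·1.2/(s(s+2.5)). The closed-loop characteristic equation is s² + (2.5 + 1.2·2.8)s + 1.2·34.3 = 0.
That is s² + 5.86s + 41.16 = 0, so ω_n = 6.416 rad/s and ζ = 5.86/(2·6.416) = 0.4567.
%OS = 100·exp(−πζ/√(1−ζ²)) = 19.9%.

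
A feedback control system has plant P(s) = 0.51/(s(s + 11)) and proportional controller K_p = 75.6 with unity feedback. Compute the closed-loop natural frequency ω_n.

ω_n = 6.21 rad/s

1 + K_p·P(s) = 0 gives s² + 11s + 38.56 = 0.
So ω_n² = 38.56 ⇒ ω_n = 6.209 rad/s, and ζ = 11/(2ω_n) = 0.886.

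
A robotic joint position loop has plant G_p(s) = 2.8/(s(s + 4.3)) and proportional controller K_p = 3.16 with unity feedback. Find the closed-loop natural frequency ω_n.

1 + K_p·G_p(s) = 0 gives s² + 4.3s + 8.848 = 0.
Matching s² + 2ζω_n s + ω_n²: ω_n = √8.848 = 2.975 rad/s and 2ζω_n = 4.3, so ζ = 4.3/(2·2.975) = 0.723.

ω_n = 2.97 rad/s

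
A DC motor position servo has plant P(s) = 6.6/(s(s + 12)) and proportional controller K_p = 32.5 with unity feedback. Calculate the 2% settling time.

From 1 + K_pP(s) = 0: s² + 12s + 214.5 = 0 ⇒ ω_n = 14.65, ζ = 0.4097.
2% settling time T_s ≈ 4/(ζω_n) = 4/6 = 0.667 s.

T_s ≈ 0.667 s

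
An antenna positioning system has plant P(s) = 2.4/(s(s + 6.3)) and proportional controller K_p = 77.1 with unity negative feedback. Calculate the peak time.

From 1 + K_pP(s) = 0: s² + 6.3s + 185 = 0 ⇒ ω_n = 13.6, ζ = 0.2316.
Damped frequency ω_d = ω_n√(1−ζ²) = 13.23 rad/s, so peak time T_p = π/ω_d = 0.237 s.

T_p = 0.237 s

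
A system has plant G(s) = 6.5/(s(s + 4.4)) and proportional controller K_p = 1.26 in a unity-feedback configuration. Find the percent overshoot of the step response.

2.29%

The closed-loop denominator s² + 4.4s + 8.19 gives ω_n = √8.19 = 2.862 and ζ = 4.4/(2ω_n) = 0.7687.
%OS = 100·exp(−πζ/√(1−ζ²)) = 100·exp(−π·0.7687/√0.409) = 2.29%.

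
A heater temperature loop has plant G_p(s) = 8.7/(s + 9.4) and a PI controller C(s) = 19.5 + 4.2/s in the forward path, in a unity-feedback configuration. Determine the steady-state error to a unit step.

0

The open loop C(s)G_p(s) has a pole at the origin (type 1), so the static position error constant is infinite and e_ss = 1/(1+∞) = 0.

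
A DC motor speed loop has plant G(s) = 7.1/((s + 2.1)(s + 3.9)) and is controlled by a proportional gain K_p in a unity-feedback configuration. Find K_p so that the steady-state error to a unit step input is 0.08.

K_p = 13.3

For a type-0 loop with proportional control, e_ss = 1/(1 + K_p·G(0)).
G(0) = 0.8669. Require 1/(1 + K_p·0.8669) = 0.08, so 1 + 0.8669·K_p = 12.5.
K_p = (12.5 − 1)/0.8669 = 13.3.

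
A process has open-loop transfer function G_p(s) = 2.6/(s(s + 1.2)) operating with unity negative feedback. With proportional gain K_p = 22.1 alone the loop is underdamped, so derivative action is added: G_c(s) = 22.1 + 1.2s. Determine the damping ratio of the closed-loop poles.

Forward path: (22.1 + 1.2s)·2.6/(s(s+1.2)). The closed-loop characteristic equation is s² + (1.2 + 2.6·1.2)s + 2.6·22.1 = 0.
That is s² + 4.32s + 57.46 = 0, so ω_n = 7.58 rad/s and ζ = 4.32/(2·7.58) = 0.285.

ζ = 0.285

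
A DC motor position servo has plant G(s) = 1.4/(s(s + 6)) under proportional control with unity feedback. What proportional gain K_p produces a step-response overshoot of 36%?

K_p = 67.2

From %OS = 100·exp(−πζ/√(1−ζ²)) = 36%, ζ = −ln(0.36)/√(π²+ln²(0.36)) = 0.3093.
Characteristic equation s² + 6s + 1.4K_p = 0 gives ζ = 6/(2√(1.4K_p)).
Setting ζ = 0.3093: √(1.4K_p) = 6/(2·0.3093) = 9.701, so K_p = 94.1/1.4 = 67.2.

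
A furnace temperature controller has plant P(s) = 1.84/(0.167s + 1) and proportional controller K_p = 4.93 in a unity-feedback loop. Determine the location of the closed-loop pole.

s = -60.31

Closed loop: T(s) = K_p·P/(1+K_p·P) = 9.071/(0.167s + 1 + 9.071), with pole at s = −(1 + 9.071)/0.167 = −60.31.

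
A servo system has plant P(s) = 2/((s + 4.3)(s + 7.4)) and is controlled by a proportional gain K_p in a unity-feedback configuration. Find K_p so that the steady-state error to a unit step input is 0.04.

For a type-0 loop with proportional control, e_ss = 1/(1 + K_p·P(0)).
P(0) = 0.06285. Require 1/(1 + K_p·0.06285) = 0.04, so 1 + 0.06285·K_p = 25.
K_p = (25 − 1)/0.06285 = 382.

K_p = 382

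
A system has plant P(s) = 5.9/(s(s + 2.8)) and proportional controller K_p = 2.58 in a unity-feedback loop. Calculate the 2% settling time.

T_s ≈ 2.86 s

The closed-loop denominator s² + 2.8s + 15.22 gives ω_n = √15.22 = 3.902 and ζ = 2.8/(2ω_n) = 0.3588.
2% settling time T_s ≈ 4/(ζω_n) = 4/1.4 = 2.86 s.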